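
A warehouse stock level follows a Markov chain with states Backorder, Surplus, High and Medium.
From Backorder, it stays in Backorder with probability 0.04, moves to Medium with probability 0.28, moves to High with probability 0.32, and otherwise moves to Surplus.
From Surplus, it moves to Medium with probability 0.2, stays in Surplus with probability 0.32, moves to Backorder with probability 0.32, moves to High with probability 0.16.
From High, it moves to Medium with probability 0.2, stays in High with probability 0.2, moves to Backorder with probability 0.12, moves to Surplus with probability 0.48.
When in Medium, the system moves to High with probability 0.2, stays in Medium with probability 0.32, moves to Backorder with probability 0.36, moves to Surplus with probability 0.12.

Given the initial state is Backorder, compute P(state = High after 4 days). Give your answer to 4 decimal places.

0.2138

Propagate the distribution vector 4 days from Backorder.
After 0 days: (1.0000, 0.0000, 0.0000, 0.0000)
After 1 day: (0.0400, 0.3600, 0.3200, 0.2800)
After 2 days: (0.2560, 0.3168, 0.1904, 0.2368)
After 3 days: (0.2197, 0.3133, 0.2180, 0.2489)
After 4 days: (0.2248, 0.3139, 0.2138, 0.2474)
P(in High after 4 days) = 0.2138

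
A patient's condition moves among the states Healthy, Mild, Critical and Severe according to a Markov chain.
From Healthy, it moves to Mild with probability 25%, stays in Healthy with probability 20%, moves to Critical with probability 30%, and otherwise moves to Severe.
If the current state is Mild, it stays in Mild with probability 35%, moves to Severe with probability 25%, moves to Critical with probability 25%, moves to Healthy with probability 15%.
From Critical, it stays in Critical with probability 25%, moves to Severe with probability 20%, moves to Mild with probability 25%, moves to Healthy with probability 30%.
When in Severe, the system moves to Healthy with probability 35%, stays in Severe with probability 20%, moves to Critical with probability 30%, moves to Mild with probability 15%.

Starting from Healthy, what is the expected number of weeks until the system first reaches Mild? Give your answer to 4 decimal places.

Let t(s) be the expected number of weeks to first reach Mild from state s, with t(Mild) = 0. Conditioning on the first week:
t(Healthy) = 1 + 0.2·t(Healthy) + 0.3·t(Critical) + 0.25·t(Severe)
t(Critical) = 1 + 0.3·t(Healthy) + 0.25·t(Critical) + 0.2·t(Severe)
t(Severe) = 1 + 0.35·t(Healthy) + 0.3·t(Critical) + 0.2·t(Severe)
Solving: t(Healthy) = 4.3946, t(Critical) = 4.3747, t(Severe) = 4.8132.
Expected weeks from Healthy to Mild: 4.3946.

4.3946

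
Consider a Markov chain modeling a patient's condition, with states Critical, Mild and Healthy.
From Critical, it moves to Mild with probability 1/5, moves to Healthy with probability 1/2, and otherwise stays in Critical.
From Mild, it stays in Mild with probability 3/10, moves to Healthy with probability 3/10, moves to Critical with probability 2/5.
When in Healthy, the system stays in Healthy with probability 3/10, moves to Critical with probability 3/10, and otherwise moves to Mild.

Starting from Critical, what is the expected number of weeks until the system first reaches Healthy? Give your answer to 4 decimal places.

2.1951

Let t(s) be the expected number of weeks to first reach Healthy from state s, with t(Healthy) = 0. Conditioning on the first week:
t(Critical) = 1 + 0.3·t(Critical) + 0.2·t(Mild)
t(Mild) = 1 + 0.4·t(Critical) + 0.3·t(Mild)
Solving: t(Critical) = 2.1951, t(Mild) = 2.6829.
Expected weeks from Critical to Healthy: 2.1951.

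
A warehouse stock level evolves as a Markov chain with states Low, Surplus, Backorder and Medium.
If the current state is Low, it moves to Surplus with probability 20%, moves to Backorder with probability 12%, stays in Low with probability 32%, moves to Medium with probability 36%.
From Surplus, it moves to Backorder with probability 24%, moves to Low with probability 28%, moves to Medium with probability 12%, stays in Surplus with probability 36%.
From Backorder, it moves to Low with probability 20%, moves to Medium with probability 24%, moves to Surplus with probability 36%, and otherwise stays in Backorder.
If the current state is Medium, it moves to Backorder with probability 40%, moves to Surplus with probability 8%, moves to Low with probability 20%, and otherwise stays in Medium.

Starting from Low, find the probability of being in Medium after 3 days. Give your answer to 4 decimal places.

Propagate the distribution vector 3 days from Low.
After 0 days: (1.0000, 0.0000, 0.0000, 0.0000)
After 1 day: (0.3200, 0.2000, 0.1200, 0.3600)
After 2 days: (0.2544, 0.2080, 0.2544, 0.2832)
After 3 days: (0.2472, 0.2400, 0.2446, 0.2682)
P(in Medium after 3 days) = 0.2682

0.2682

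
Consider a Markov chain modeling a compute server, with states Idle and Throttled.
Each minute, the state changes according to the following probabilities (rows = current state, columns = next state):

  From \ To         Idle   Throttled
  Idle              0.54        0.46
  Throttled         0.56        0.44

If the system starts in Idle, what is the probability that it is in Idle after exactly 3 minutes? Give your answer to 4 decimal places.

Propagate the distribution vector 3 minutes from Idle.
After 0 minutes: (1.0000, 0.0000)
After 1 minute: (0.5400, 0.4600)
After 2 minutes: (0.5492, 0.4508)
After 3 minutes: (0.5490, 0.4510)
P(in Idle after 3 minutes) = 0.5490

0.5490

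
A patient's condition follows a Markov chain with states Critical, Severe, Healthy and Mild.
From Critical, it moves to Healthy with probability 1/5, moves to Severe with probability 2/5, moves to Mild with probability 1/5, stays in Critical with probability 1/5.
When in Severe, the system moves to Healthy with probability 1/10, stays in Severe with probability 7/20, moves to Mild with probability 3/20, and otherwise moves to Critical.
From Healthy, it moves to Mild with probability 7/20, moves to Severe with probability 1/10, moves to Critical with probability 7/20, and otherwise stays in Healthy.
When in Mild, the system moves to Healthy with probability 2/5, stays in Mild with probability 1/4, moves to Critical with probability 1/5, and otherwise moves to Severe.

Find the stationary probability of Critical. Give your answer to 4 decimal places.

0.2856

Let the stationary distribution be π with π = πP and π_1 + π_2 + π_3 + π_4 = 1.
π_1 = 0.2·π_1 + 0.4·π_2 + 0.35·π_3 + 0.2·π_4
π_2 = 0.4·π_1 + 0.35·π_2 + 0.1·π_3 + 0.15·π_4
π_3 = 0.2·π_1 + 0.1·π_2 + 0.2·π_3 + 0.4·π_4
Solving with the normalization constraint gives π = (0.2856, 0.2630, 0.2200, 0.2314).
So the stationary probability of Critical is 0.2856.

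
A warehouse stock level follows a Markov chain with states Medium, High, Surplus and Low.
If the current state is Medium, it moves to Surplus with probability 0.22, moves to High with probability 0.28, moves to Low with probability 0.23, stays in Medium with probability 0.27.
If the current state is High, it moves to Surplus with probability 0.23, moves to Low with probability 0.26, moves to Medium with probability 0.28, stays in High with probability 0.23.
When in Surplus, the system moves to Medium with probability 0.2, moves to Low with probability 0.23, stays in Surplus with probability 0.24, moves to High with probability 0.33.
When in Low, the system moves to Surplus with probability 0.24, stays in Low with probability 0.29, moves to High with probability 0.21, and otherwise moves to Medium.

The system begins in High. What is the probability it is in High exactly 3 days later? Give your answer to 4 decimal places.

Propagate the distribution vector 3 days from High.
After 0 days: (0.0000, 1.0000, 0.0000, 0.0000)
After 1 day: (0.2800, 0.2300, 0.2300, 0.2600)
After 2 days: (0.2536, 0.2618, 0.2321, 0.2525)
After 3 days: (0.2538, 0.2608, 0.2323, 0.2530)
P(in High after 3 days) = 0.2608

0.2608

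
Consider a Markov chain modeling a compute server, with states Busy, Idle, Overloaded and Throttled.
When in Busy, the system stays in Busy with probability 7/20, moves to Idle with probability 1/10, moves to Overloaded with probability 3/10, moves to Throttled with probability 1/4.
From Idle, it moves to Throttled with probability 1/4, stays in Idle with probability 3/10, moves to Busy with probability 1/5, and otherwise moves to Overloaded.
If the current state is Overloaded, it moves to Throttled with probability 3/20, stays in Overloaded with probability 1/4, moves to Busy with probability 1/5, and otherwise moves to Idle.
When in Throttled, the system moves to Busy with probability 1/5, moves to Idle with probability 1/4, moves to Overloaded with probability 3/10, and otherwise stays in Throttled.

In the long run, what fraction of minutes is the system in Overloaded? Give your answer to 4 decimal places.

0.2729

Let the stationary distribution be π with π = πP and π_1 + π_2 + π_3 + π_4 = 1.
π_1 = 0.35·π_1 + 0.2·π_2 + 0.2·π_3 + 0.2·π_4
π_2 = 0.1·π_1 + 0.3·π_2 + 0.4·π_3 + 0.25·π_4
π_3 = 0.3·π_1 + 0.25·π_2 + 0.25·π_3 + 0.3·π_4
Solving with the normalization constraint gives π = (0.2353, 0.2691, 0.2729, 0.2227).
So the stationary probability of Overloaded is 0.2729.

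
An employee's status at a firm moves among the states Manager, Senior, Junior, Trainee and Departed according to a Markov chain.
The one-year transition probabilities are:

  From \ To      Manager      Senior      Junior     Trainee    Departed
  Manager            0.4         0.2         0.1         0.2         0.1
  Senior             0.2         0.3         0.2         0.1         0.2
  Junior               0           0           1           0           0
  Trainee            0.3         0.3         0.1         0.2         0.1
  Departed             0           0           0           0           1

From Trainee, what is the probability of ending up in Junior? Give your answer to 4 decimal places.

Let h(s) be the probability of absorption at Junior starting from transient state s. Then h(Junior) = 1 and h(Departed) = 0. By first-step analysis:
h(Manager) = 0.4·h(Manager) + 0.2·h(Senior) + 0.1·1 + 0.2·h(Trainee) + 0.1·0
h(Senior) = 0.2·h(Manager) + 0.3·h(Senior) + 0.2·1 + 0.1·h(Trainee) + 0.2·0
h(Trainee) = 0.3·h(Manager) + 0.3·h(Senior) + 0.1·1 + 0.2·h(Trainee) + 0.1·0
Solving: h(Manager) = 0.5000, h(Senior) = 0.5000, h(Trainee) = 0.5000.
Starting from Trainee, the probability is 0.5000.

0.5000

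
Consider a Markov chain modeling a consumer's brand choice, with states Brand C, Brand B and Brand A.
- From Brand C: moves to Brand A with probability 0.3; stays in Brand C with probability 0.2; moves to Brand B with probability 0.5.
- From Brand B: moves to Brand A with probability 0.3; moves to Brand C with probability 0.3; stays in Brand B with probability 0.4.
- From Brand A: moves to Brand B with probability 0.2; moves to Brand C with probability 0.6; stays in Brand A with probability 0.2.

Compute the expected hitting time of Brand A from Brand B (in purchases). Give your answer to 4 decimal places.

Let t(s) be the expected number of purchases to first reach Brand A from state s, with t(Brand A) = 0. Conditioning on the first purchase:
t(Brand C) = 1 + 0.2·t(Brand C) + 0.5·t(Brand B)
t(Brand B) = 1 + 0.3·t(Brand C) + 0.4·t(Brand B)
Solving: t(Brand C) = 3.3333, t(Brand B) = 3.3333.
Expected purchases from Brand B to Brand A: 3.3333.

3.3333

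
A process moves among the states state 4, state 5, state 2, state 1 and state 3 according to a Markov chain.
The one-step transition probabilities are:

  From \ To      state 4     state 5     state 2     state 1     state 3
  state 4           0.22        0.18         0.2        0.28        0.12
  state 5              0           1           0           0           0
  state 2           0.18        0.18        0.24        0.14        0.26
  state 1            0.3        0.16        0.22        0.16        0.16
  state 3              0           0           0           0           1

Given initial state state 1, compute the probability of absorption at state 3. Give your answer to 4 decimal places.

Let h(s) be the probability of absorption at state 3 starting from transient state s. Then h(state 3) = 1 and h(state 5) = 0. By first-step analysis:
h(state 4) = 0.22·h(state 4) + 0.18·0 + 0.2·h(state 2) + 0.28·h(state 1) + 0.12·1
h(state 2) = 0.18·h(state 4) + 0.18·0 + 0.24·h(state 2) + 0.14·h(state 1) + 0.26·1
h(state 1) = 0.3·h(state 4) + 0.16·0 + 0.22·h(state 2) + 0.16·h(state 1) + 0.16·1
Solving: h(state 4) = 0.4749, h(state 2) = 0.5473, h(state 1) = 0.5034.
Starting from state 1, the probability is 0.5034.

0.5034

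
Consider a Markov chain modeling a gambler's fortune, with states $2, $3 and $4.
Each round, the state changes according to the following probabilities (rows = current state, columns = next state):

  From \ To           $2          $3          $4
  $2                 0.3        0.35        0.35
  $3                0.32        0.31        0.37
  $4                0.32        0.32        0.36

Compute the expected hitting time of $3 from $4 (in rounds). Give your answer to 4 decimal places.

Let t(s) be the expected number of rounds to first reach $3 from state s, with t($3) = 0. Conditioning on the first round:
t($2) = 1 + 0.3·t($2) + 0.35·t($4)
t($4) = 1 + 0.32·t($2) + 0.36·t($4)
Solving: t($2) = 2.9464, t($4) = 3.0357.
Expected rounds from $4 to $3: 3.0357.

3.0357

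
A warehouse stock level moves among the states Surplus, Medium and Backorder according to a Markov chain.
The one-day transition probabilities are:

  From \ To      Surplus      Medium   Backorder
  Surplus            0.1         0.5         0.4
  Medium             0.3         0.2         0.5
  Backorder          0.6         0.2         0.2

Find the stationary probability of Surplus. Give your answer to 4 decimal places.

Let the stationary distribution be π with π = πP and π_1 + π_2 + π_3 = 1.
π_1 = 0.1·π_1 + 0.3·π_2 + 0.6·π_3
π_2 = 0.5·π_1 + 0.2·π_2 + 0.2·π_3
Solving with the normalization constraint gives π = (0.3396, 0.3019, 0.3585).
So the stationary probability of Surplus is 0.3396.

0.3396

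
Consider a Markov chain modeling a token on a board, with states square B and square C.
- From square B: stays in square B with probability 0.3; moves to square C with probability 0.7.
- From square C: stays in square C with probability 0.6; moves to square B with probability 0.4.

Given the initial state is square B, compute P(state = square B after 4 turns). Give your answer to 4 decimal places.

0.3637

Propagate the distribution vector 4 turns from square B.
After 0 turns: (1.0000, 0.0000)
After 1 turn: (0.3000, 0.7000)
After 2 turns: (0.3700, 0.6300)
After 3 turns: (0.3630, 0.6370)
After 4 turns: (0.3637, 0.6363)
P(in square B after 4 turns) = 0.3637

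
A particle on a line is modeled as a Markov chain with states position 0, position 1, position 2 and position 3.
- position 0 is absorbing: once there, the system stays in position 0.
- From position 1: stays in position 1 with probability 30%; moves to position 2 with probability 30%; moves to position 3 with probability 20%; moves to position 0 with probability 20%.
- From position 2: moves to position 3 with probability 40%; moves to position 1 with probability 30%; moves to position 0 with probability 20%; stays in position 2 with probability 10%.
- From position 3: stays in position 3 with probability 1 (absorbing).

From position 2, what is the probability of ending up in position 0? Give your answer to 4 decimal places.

Let h(s) be the probability of absorption at position 0 starting from transient state s. Then h(position 0) = 1 and h(position 3) = 0. By first-step analysis:
h(position 1) = 0.2·1 + 0.3·h(position 1) + 0.3·h(position 2) + 0.2·0
h(position 2) = 0.2·1 + 0.3·h(position 1) + 0.1·h(position 2) + 0.4·0
Solving: h(position 1) = 0.4444, h(position 2) = 0.3704.
Starting from position 2, the probability is 0.3704.

0.3704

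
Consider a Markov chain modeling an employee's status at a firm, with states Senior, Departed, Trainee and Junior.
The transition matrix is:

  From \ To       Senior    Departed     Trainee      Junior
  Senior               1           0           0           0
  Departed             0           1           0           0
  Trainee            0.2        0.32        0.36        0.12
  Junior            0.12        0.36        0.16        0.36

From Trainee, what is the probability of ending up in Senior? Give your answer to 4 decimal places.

0.3648

Let h(s) be the probability of absorption at Senior starting from transient state s. Then h(Senior) = 1 and h(Departed) = 0. By first-step analysis:
h(Trainee) = 0.2·1 + 0.32·0 + 0.36·h(Trainee) + 0.12·h(Junior)
h(Junior) = 0.12·1 + 0.36·0 + 0.16·h(Trainee) + 0.36·h(Junior)
Solving: h(Trainee) = 0.3648, h(Junior) = 0.2787.
Starting from Trainee, the probability is 0.3648.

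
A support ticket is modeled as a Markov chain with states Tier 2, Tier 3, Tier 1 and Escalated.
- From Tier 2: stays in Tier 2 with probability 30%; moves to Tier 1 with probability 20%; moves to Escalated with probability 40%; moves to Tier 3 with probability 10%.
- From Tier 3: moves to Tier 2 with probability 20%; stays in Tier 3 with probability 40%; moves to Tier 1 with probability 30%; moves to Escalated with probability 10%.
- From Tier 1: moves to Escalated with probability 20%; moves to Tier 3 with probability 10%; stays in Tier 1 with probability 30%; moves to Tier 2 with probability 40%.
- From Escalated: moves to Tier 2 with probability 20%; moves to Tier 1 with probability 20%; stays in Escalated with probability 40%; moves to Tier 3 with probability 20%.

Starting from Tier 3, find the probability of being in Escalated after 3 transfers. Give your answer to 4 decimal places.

0.2770

Propagate the distribution vector 3 transfers from Tier 3.
After 0 transfers: (0.0000, 1.0000, 0.0000, 0.0000)
After 1 transfer: (0.2000, 0.4000, 0.3000, 0.1000)
After 2 transfers: (0.2800, 0.2300, 0.2700, 0.2200)
After 3 transfers: (0.2820, 0.1910, 0.2500, 0.2770)
P(in Escalated after 3 transfers) = 0.2770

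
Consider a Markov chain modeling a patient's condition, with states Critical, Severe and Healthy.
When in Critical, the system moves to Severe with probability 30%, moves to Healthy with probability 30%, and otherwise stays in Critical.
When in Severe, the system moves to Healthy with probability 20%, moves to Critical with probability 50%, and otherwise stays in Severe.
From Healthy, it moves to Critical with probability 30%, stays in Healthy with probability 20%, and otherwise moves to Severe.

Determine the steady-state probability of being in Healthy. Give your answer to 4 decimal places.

0.2411

Let the stationary distribution be π with π = πP and π_1 + π_2 + π_3 = 1.
π_1 = 0.4·π_1 + 0.5·π_2 + 0.3·π_3
π_2 = 0.3·π_1 + 0.3·π_2 + 0.5·π_3
Solving with the normalization constraint gives π = (0.4107, 0.3482, 0.2411).
So the stationary probability of Healthy is 0.2411.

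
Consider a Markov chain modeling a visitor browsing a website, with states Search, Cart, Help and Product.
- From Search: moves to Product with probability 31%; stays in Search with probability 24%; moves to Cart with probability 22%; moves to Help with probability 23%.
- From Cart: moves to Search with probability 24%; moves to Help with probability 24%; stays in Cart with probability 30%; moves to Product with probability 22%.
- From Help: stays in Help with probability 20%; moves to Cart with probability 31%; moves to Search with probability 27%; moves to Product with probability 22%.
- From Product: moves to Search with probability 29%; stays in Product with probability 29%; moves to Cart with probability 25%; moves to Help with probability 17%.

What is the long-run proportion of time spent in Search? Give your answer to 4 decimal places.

0.2594

Let the stationary distribution be π with π = πP and π_1 + π_2 + π_3 + π_4 = 1.
π_1 = 0.24·π_1 + 0.24·π_2 + 0.27·π_3 + 0.29·π_4
π_2 = 0.22·π_1 + 0.3·π_2 + 0.31·π_3 + 0.25·π_4
π_3 = 0.23·π_1 + 0.24·π_2 + 0.2·π_3 + 0.17·π_4
Solving with the normalization constraint gives π = (0.2594, 0.2683, 0.2107, 0.2617).
So the stationary probability of Search is 0.2594.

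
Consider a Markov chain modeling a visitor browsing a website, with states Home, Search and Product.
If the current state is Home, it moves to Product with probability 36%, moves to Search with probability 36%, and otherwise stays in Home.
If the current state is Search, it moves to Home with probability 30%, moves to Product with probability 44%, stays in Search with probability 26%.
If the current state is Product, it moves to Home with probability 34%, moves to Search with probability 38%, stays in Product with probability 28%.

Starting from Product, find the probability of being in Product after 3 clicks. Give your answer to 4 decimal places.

0.3568

Propagate the distribution vector 3 clicks from Product.
After 0 clicks: (0.0000, 0.0000, 1.0000)
After 1 click: (0.3400, 0.3800, 0.2800)
After 2 clicks: (0.3044, 0.3276, 0.3680)
After 3 clicks: (0.3086, 0.3346, 0.3568)
P(in Product after 3 clicks) = 0.3568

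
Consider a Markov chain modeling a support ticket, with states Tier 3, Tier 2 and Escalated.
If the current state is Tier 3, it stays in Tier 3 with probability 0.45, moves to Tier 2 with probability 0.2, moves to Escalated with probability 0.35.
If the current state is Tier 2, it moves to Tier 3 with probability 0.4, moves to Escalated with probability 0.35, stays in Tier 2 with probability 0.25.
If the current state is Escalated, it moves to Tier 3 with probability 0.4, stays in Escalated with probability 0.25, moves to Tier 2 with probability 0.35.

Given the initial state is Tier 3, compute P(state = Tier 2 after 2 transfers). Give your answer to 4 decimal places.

Sum over the intermediate state after 1 transfer:
P = P(Tier 3→Tier 3)·P(Tier 3→Tier 2) + P(Tier 3→Tier 2)·P(Tier 2→Tier 2) + P(Tier 3→Escalated)·P(Escalated→Tier 2)
  = 0.45×0.2 + 0.2×0.25 + 0.35×0.35
  = 0.0900 + 0.0500 + 0.1225 = 0.2625

0.2625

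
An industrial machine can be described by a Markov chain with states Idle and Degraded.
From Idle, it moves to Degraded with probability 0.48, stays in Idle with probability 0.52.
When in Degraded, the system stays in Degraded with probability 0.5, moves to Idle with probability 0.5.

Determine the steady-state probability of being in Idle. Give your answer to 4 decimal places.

Let the stationary distribution be π with π = πP and π_1 + π_2 = 1.
π_1 = 0.52·π_1 + 0.5·π_2
Solving with the normalization constraint gives π = (0.5102, 0.4898).
So the stationary probability of Idle is 0.5102.

0.5102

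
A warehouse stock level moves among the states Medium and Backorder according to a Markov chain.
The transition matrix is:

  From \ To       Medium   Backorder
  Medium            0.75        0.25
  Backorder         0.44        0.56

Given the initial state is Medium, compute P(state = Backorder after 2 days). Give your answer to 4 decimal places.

Sum over the intermediate state after 1 day:
P = P(Medium→Medium)·P(Medium→Backorder) + P(Medium→Backorder)·P(Backorder→Backorder)
  = 0.75×0.25 + 0.25×0.56
  = 0.1875 + 0.1400 = 0.3275

0.3275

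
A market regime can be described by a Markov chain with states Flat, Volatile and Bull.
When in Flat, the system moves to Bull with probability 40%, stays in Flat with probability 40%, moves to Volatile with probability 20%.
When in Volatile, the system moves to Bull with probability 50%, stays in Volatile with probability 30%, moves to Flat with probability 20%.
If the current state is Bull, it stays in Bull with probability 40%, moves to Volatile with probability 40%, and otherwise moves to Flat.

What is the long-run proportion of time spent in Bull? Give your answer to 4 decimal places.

Let the stationary distribution be π with π = πP and π_1 + π_2 + π_3 = 1.
π_1 = 0.4·π_1 + 0.2·π_2 + 0.2·π_3
π_2 = 0.2·π_1 + 0.3·π_2 + 0.4·π_3
Solving with the normalization constraint gives π = (0.2500, 0.3182, 0.4318).
So the stationary probability of Bull is 0.4318.

0.4318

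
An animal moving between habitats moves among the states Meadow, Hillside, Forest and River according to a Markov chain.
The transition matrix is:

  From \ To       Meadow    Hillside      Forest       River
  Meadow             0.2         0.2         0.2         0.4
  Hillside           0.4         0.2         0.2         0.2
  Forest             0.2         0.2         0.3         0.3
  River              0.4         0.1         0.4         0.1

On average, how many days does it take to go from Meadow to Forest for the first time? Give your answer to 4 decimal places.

Let t(s) be the expected number of days to first reach Forest from state s, with t(Forest) = 0. Conditioning on the first day:
t(Meadow) = 1 + 0.2·t(Meadow) + 0.2·t(Hillside) + 0.4·t(River)
t(Hillside) = 1 + 0.4·t(Meadow) + 0.2·t(Hillside) + 0.2·t(River)
t(River) = 1 + 0.4·t(Meadow) + 0.1·t(Hillside) + 0.1·t(River)
Solving: t(Meadow) = 3.9024, t(Hillside) = 4.0244, t(River) = 3.2927.
Expected days from Meadow to Forest: 3.9024.

3.9024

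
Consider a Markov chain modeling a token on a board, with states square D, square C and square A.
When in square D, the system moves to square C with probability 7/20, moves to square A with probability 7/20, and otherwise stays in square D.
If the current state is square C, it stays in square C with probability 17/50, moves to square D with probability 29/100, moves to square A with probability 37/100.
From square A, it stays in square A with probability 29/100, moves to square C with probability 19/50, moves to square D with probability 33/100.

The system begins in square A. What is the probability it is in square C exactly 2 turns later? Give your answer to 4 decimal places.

Sum over the intermediate state after 1 turn:
P = P(square A→square D)·P(square D→square C) + P(square A→square C)·P(square C→square C) + P(square A→square A)·P(square A→square C)
  = 0.33×0.35 + 0.38×0.34 + 0.29×0.38
  = 0.1155 + 0.1292 + 0.1102 = 0.3549

0.3549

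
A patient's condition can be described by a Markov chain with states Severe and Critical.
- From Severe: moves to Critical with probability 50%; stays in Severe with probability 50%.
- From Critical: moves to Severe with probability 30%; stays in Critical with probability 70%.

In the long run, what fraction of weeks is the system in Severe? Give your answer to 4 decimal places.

Let the stationary distribution be π with π = πP and π_1 + π_2 = 1.
π_1 = 0.5·π_1 + 0.3·π_2
Solving with the normalization constraint gives π = (0.3750, 0.6250).
So the stationary probability of Severe is 0.3750.

0.3750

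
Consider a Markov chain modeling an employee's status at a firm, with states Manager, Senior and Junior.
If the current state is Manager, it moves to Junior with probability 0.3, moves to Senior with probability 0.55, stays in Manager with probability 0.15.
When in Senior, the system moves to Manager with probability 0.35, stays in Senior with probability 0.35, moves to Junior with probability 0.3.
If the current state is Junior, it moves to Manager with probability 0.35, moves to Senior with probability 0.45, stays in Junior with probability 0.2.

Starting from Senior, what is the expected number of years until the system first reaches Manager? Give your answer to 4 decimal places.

2.8571

Let t(s) be the expected number of years to first reach Manager from state s, with t(Manager) = 0. Conditioning on the first year:
t(Senior) = 1 + 0.35·t(Senior) + 0.3·t(Junior)
t(Junior) = 1 + 0.45·t(Senior) + 0.2·t(Junior)
Solving: t(Senior) = 2.8571, t(Junior) = 2.8571.
Expected years from Senior to Manager: 2.8571.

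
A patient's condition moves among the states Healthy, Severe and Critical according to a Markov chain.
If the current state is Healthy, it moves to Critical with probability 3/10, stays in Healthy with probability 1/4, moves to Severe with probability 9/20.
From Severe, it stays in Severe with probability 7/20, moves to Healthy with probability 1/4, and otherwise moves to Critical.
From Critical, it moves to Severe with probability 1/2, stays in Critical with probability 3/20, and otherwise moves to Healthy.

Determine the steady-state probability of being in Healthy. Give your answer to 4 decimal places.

0.2798

Let the stationary distribution be π with π = πP and π_1 + π_2 + π_3 = 1.
π_1 = 0.25·π_1 + 0.25·π_2 + 0.35·π_3
π_2 = 0.45·π_1 + 0.35·π_2 + 0.5·π_3
Solving with the normalization constraint gives π = (0.2798, 0.4226, 0.2976).
So the stationary probability of Healthy is 0.2798.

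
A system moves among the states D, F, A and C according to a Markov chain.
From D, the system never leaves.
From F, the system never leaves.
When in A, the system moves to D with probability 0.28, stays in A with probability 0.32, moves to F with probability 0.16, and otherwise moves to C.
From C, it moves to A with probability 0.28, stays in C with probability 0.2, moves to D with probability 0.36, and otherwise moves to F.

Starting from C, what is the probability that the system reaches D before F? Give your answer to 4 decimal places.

0.6779

Let h(s) be the probability of absorption at D starting from transient state s. Then h(D) = 1 and h(F) = 0. By first-step analysis:
h(A) = 0.28·1 + 0.16·0 + 0.32·h(A) + 0.24·h(C)
h(C) = 0.36·1 + 0.16·0 + 0.28·h(A) + 0.2·h(C)
Solving: h(A) = 0.6510, h(C) = 0.6779.
Starting from C, the probability is 0.6779.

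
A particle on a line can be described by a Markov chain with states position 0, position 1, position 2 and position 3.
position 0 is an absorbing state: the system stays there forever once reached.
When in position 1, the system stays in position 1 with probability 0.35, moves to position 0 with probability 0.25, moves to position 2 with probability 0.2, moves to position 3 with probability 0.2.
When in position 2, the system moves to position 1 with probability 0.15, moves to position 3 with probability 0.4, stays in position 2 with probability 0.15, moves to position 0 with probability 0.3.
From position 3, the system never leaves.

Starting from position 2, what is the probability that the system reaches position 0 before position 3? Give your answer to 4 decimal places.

Let h(s) be the probability of absorption at position 0 starting from transient state s. Then h(position 0) = 1 and h(position 3) = 0. By first-step analysis:
h(position 1) = 0.25·1 + 0.35·h(position 1) + 0.2·h(position 2) + 0.2·0
h(position 2) = 0.3·1 + 0.15·h(position 1) + 0.15·h(position 2) + 0.4·0
Solving: h(position 1) = 0.5215, h(position 2) = 0.4450.
Starting from position 2, the probability is 0.4450.

0.4450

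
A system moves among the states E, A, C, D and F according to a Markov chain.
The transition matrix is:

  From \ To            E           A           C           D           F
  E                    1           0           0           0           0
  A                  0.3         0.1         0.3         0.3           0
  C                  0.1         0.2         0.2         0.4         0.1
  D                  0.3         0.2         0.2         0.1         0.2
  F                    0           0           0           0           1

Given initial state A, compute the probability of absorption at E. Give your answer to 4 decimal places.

Let h(s) be the probability of absorption at E starting from transient state s. Then h(E) = 1 and h(F) = 0. By first-step analysis:
h(A) = 0.3·1 + 0.1·h(A) + 0.3·h(C) + 0.3·h(D)
h(C) = 0.1·1 + 0.2·h(A) + 0.2·h(C) + 0.4·h(D) + 0.1·0
h(D) = 0.3·1 + 0.2·h(A) + 0.2·h(C) + 0.1·h(D) + 0.2·0
Solving: h(A) = 0.7603, h(C) = 0.6370, h(D) = 0.6438.
Starting from A, the probability is 0.7603.

0.7603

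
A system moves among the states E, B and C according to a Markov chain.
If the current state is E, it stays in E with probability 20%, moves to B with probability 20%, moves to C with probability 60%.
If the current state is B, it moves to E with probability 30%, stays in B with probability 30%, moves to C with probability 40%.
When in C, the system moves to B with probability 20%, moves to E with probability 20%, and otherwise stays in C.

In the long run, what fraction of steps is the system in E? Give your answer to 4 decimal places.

0.2222

Let the stationary distribution be π with π = πP and π_1 + π_2 + π_3 = 1.
π_1 = 0.2·π_1 + 0.3·π_2 + 0.2·π_3
π_2 = 0.2·π_1 + 0.3·π_2 + 0.2·π_3
Solving with the normalization constraint gives π = (0.2222, 0.2222, 0.5556).
So the stationary probability of E is 0.2222.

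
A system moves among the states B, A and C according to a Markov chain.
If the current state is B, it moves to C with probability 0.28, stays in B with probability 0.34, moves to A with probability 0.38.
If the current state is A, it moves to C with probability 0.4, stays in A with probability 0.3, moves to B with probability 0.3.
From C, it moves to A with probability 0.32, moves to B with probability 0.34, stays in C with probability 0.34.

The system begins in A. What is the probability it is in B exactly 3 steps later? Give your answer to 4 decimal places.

0.3267

Propagate the distribution vector 3 steps from A.
After 0 steps: (0.0000, 1.0000, 0.0000)
After 1 step: (0.3000, 0.3000, 0.4000)
After 2 steps: (0.3280, 0.3320, 0.3400)
After 3 steps: (0.3267, 0.3330, 0.3402)
P(in B after 3 steps) = 0.3267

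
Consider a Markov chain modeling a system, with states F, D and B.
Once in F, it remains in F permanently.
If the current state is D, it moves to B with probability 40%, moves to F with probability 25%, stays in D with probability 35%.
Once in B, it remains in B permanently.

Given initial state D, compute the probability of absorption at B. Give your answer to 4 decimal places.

0.6154

Let h(s) be the probability of absorption at B starting from transient state s. Then h(B) = 1 and h(F) = 0. By first-step analysis:
h(D) = 0.25·0 + 0.35·h(D) + 0.4·1
Solving: h(D) = 0.6154.
Starting from D, the probability is 0.6154.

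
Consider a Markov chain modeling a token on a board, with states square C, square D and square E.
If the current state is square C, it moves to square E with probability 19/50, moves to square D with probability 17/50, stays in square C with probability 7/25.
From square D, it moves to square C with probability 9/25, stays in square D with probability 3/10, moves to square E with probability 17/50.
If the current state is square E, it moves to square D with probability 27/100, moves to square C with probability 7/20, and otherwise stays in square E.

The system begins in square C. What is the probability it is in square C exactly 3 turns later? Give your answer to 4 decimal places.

0.3296

Propagate the distribution vector 3 turns from square C.
After 0 turns: (1.0000, 0.0000, 0.0000)
After 1 turn: (0.2800, 0.3400, 0.3800)
After 2 turns: (0.3338, 0.2998, 0.3664)
After 3 turns: (0.3296, 0.3024, 0.3680)
P(in square C after 3 turns) = 0.3296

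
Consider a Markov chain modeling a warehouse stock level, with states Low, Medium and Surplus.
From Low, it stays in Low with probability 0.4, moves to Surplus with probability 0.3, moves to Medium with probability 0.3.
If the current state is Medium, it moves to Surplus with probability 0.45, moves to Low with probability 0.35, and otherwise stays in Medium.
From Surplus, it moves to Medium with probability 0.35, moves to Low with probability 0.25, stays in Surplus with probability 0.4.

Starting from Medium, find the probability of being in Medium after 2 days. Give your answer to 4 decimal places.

Sum over the intermediate state after 1 day:
P = P(Medium→Low)·P(Low→Medium) + P(Medium→Medium)·P(Medium→Medium) + P(Medium→Surplus)·P(Surplus→Medium)
  = 0.35×0.3 + 0.2×0.2 + 0.45×0.35
  = 0.1050 + 0.0400 + 0.1575 = 0.3025

0.3025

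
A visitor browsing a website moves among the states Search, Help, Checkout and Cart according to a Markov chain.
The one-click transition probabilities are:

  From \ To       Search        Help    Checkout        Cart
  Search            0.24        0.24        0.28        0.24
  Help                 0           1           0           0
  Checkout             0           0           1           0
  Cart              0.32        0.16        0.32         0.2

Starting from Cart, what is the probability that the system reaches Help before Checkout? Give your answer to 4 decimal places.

0.3735

Let h(s) be the probability of absorption at Help starting from transient state s. Then h(Help) = 1 and h(Checkout) = 0. By first-step analysis:
h(Search) = 0.24·h(Search) + 0.24·1 + 0.28·0 + 0.24·h(Cart)
h(Cart) = 0.32·h(Search) + 0.16·1 + 0.32·0 + 0.2·h(Cart)
Solving: h(Search) = 0.4337, h(Cart) = 0.3735.
Starting from Cart, the probability is 0.3735.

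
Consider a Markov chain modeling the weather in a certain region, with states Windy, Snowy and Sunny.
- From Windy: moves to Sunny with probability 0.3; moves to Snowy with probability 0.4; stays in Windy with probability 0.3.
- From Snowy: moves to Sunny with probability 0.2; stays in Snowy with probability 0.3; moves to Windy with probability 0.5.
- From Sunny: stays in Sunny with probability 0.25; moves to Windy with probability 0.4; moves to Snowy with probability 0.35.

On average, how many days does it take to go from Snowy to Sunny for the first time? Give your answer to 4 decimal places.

4.1379

Let t(s) be the expected number of days to first reach Sunny from state s, with t(Sunny) = 0. Conditioning on the first day:
t(Windy) = 1 + 0.3·t(Windy) + 0.4·t(Snowy)
t(Snowy) = 1 + 0.5·t(Windy) + 0.3·t(Snowy)
Solving: t(Windy) = 3.7931, t(Snowy) = 4.1379.
Expected days from Snowy to Sunny: 4.1379.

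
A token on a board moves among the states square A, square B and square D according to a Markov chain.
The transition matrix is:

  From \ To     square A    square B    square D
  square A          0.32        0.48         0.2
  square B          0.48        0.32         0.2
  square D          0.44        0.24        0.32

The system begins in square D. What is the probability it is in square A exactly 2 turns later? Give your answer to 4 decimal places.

0.3968

Sum over the intermediate state after 1 turn:
P = P(square D→square A)·P(square A→square A) + P(square D→square B)·P(square B→square A) + P(square D→square D)·P(square D→square A)
  = 0.44×0.32 + 0.24×0.48 + 0.32×0.44
  = 0.1408 + 0.1152 + 0.1408 = 0.3968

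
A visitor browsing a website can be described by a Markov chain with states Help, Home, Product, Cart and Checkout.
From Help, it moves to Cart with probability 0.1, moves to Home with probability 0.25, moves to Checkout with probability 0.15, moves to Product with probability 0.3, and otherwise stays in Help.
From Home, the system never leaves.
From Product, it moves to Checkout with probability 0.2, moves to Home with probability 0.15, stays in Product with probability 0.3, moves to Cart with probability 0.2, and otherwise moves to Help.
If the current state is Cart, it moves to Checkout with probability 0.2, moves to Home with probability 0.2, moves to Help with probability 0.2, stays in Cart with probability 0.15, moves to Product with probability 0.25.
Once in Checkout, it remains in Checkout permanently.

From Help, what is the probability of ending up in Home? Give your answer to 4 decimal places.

0.5550

Let h(s) be the probability of absorption at Home starting from transient state s. Then h(Home) = 1 and h(Checkout) = 0. By first-step analysis:
h(Help) = 0.2·h(Help) + 0.25·1 + 0.3·h(Product) + 0.1·h(Cart) + 0.15·0
h(Product) = 0.15·h(Help) + 0.15·1 + 0.3·h(Product) + 0.2·h(Cart) + 0.2·0
h(Cart) = 0.2·h(Help) + 0.2·1 + 0.25·h(Product) + 0.15·h(Cart) + 0.2·0
Solving: h(Help) = 0.5550, h(Product) = 0.4779, h(Cart) = 0.5065.
Starting from Help, the probability is 0.5550.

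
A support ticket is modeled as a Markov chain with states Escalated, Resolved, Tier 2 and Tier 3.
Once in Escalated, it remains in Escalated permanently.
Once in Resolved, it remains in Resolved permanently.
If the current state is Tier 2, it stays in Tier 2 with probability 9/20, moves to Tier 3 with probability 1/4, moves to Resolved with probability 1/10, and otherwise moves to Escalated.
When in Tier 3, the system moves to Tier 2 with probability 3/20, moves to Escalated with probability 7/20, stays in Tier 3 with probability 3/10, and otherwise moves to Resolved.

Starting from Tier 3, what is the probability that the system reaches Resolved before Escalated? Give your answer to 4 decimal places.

0.3597

Let h(s) be the probability of absorption at Resolved starting from transient state s. Then h(Resolved) = 1 and h(Escalated) = 0. By first-step analysis:
h(Tier 2) = 0.2·0 + 0.1·1 + 0.45·h(Tier 2) + 0.25·h(Tier 3)
h(Tier 3) = 0.35·0 + 0.2·1 + 0.15·h(Tier 2) + 0.3·h(Tier 3)
Solving: h(Tier 2) = 0.3453, h(Tier 3) = 0.3597.
Starting from Tier 3, the probability is 0.3597.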